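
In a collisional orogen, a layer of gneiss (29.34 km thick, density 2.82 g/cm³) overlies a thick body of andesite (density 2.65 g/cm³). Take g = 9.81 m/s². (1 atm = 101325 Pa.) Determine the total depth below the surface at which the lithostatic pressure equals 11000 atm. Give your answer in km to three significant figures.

Pressure at base of upper layers: 2820×9.81×29340 = 8.117×10^8 Pa = 8011 atm
Remaining pressure to be supplied by andesite: 1.115×10^9 − 8.117×10^8 = 3.029×10^8 Pa
Additional depth in andesite = 3.029×10^8 Pa / (2650 kg/m³ × 9.81 m/s²) = 11652 m
Total depth = 29340 m + 11652 m = 40992 m
= 40.992 km

41.0 km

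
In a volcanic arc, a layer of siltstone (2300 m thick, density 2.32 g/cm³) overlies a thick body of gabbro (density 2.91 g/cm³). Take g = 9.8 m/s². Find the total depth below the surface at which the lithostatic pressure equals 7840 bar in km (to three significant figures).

Pressure at base of upper layers: 2320×9.8×2300 = 5.229×10^7 Pa = 522.9 bar
Remaining pressure to be supplied by gabbro: 7.840×10^8 − 5.229×10^7 = 7.317×10^8 Pa
Additional depth in gabbro = 7.317×10^8 Pa / (2910 kg/m³ × 9.8 m/s²) = 25658 m
Total depth = 2300 m + 25658 m = 27958 m
= 27.958 km

28.0 km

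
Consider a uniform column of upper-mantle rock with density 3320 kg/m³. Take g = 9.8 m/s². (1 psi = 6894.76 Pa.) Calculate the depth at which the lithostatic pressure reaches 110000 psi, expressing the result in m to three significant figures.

h = P/(ρg) = 110000 psi / (3320 kg/m³ × 9.8 m/s²) = 7.584×10^8 Pa / 32536 Pa/m = 23310 m

23300 m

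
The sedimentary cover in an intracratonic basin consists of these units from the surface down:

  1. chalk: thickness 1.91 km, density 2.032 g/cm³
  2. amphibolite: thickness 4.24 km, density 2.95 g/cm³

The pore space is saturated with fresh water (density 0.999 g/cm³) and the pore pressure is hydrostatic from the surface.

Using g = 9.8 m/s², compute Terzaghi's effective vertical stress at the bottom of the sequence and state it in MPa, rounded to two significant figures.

100 MPa

Overburden (lithostatic) stress σ_v:
chalk: 2032 kg/m³ × 9.8 m/s² × 1910 m = 3.803×10^7 Pa = 38.03 MPa
amphibolite: 2950 kg/m³ × 9.8 m/s² × 4240 m = 1.226×10^8 Pa = 122.6 MPa
Total = 38.03 + 122.6 = 160.61 MPa
Pore pressure P_p = 999 kg/m³ × 9.8 m/s² × 6150 m = 6.021×10^7 Pa = 60.21 MPa
Effective stress σ' = σ_v − P_p = 160.6 − 60.21 = 100.40 MPa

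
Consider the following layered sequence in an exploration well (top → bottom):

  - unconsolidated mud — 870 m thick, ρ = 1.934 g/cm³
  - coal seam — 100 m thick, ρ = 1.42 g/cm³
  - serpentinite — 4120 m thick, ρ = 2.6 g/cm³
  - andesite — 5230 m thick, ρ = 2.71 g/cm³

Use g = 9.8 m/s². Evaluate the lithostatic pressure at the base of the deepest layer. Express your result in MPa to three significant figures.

262 MPa

unconsolidated mud: 1934 kg/m³ × 9.8 m/s² × 870 m = 1.649×10^7 Pa = 16.49 MPa
coal seam: 1420 kg/m³ × 9.8 m/s² × 100 m = 1.392×10^6 Pa = 1.392 MPa
serpentinite: 2600 kg/m³ × 9.8 m/s² × 4120 m = 1.050×10^8 Pa = 105.0 MPa
andesite: 2710 kg/m³ × 9.8 m/s² × 5230 m = 1.389×10^8 Pa = 138.9 MPa
Total = 16.49 + 1.392 + 105.0 + 138.9 = 261.76 MPa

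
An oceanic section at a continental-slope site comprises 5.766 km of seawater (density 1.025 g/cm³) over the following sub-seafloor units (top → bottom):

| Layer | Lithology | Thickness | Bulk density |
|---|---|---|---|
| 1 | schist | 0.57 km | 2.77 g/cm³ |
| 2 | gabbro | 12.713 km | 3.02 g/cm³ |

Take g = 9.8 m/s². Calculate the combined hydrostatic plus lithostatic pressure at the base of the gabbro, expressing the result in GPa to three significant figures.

0.450 GPa

seawater: 1025 kg/m³ × 9.8 m/s² × 5766 m = 5.792×10^7 Pa = 0.05792 GPa
schist: 2770 kg/m³ × 9.8 m/s² × 570 m = 1.547×10^7 Pa = 0.01547 GPa
gabbro: 3020 kg/m³ × 9.8 m/s² × 12713 m = 3.763×10^8 Pa = 0.3763 GPa
Total = 0.05792 + 0.01547 + 0.3763 = 0.44965 GPa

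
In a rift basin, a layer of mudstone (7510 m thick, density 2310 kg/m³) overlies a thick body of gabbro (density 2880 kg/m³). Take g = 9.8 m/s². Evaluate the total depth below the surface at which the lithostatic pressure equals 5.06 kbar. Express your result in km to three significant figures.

Pressure at base of upper layers: 2310×9.8×7510 = 1.700×10^8 Pa = 1.700 kbar
Remaining pressure to be supplied by gabbro: 5.060×10^8 − 1.700×10^8 = 3.360×10^8 Pa
Additional depth in gabbro = 3.360×10^8 Pa / (2880 kg/m³ × 9.8 m/s²) = 11904 m
Total depth = 7510 m + 11904 m = 19414 m
= 19.414 km

19.4 km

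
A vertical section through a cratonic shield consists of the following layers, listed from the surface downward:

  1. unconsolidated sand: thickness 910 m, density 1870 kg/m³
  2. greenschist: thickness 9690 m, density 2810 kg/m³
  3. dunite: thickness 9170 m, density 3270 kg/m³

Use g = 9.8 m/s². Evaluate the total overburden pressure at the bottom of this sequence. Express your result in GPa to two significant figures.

unconsolidated sand: 1870 kg/m³ × 9.8 m/s² × 910 m = 1.668×10^7 Pa = 0.01668 GPa
greenschist: 2810 kg/m³ × 9.8 m/s² × 9690 m = 2.668×10^8 Pa = 0.2668 GPa
dunite: 3270 kg/m³ × 9.8 m/s² × 9170 m = 2.939×10^8 Pa = 0.2939 GPa
Total = 0.01668 + 0.2668 + 0.2939 = 0.57738 GPa

0.58 GPa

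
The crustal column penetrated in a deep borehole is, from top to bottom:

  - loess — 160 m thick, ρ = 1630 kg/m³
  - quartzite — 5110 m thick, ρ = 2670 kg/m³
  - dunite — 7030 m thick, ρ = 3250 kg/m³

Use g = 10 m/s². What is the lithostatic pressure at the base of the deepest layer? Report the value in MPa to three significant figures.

368 MPa

loess: 1630 kg/m³ × 10 m/s² × 160 m = 2.608×10^6 Pa = 2.608 MPa
quartzite: 2670 kg/m³ × 10 m/s² × 5110 m = 1.364×10^8 Pa = 136.4 MPa
dunite: 3250 kg/m³ × 10 m/s² × 7030 m = 2.285×10^8 Pa = 228.5 MPa
Total = 2.608 + 136.4 + 228.5 = 367.52 MPa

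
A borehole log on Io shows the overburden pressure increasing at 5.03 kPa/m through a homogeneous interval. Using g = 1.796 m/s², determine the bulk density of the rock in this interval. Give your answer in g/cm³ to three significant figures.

2.80 g/cm³

ρ = (dP/dz)/g = 5.03 kPa/m / 1.796 m/s² = 5030.0 Pa/m / 1.796 m/s² = 2800.7 kg/m³
= 2.801 g/cm³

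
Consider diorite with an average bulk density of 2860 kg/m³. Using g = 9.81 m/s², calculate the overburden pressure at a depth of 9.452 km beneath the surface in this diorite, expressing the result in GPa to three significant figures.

diorite: 2860 kg/m³ × 9.81 m/s² × 9452 m = 2.652×10^8 Pa = 0.2652 GPa

0.265 GPa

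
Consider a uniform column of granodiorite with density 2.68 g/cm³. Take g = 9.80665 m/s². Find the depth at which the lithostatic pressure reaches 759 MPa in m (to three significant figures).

h = P/(ρg) = 759 MPa / (2680 kg/m³ × 9.80665 m/s²) = 7.590×10^8 Pa / 26282 Pa/m = 28879 m

28900 m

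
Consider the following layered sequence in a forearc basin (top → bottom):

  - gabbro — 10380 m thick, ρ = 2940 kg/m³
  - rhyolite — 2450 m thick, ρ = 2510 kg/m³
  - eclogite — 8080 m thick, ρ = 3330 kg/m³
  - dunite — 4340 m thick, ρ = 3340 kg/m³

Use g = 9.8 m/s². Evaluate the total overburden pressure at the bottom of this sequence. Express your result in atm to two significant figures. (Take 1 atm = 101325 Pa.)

7600 atm

gabbro: 2940 kg/m³ × 9.8 m/s² × 10380 m = 2.991×10^8 Pa = 2952 atm
rhyolite: 2510 kg/m³ × 9.8 m/s² × 2450 m = 6.027×10^7 Pa = 594.8 atm
eclogite: 3330 kg/m³ × 9.8 m/s² × 8080 m = 2.637×10^8 Pa = 2602 atm
dunite: 3340 kg/m³ × 9.8 m/s² × 4340 m = 1.421×10^8 Pa = 1402 atm
Total = 2952 + 594.8 + 2602 + 1402 = 7550.7 atm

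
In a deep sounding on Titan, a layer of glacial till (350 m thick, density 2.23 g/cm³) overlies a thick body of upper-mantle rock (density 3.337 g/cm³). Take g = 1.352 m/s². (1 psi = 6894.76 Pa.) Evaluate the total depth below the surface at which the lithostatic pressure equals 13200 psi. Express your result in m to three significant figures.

Pressure at base of upper layers: 2230×1.352×350 = 1.055×10^6 Pa = 153.0 psi
Remaining pressure to be supplied by upper-mantle rock: 9.101×10^7 − 1.055×10^6 = 8.996×10^7 Pa
Additional depth in upper-mantle rock = 8.996×10^7 Pa / (3337 kg/m³ × 1.352 m/s²) = 19939 m
Total depth = 350 m + 19939 m = 20289 m

20300 m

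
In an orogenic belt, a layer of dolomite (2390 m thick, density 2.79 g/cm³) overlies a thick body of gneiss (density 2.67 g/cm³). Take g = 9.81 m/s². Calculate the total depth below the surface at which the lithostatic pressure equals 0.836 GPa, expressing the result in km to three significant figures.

Pressure at base of upper layers: 2790×9.81×2390 = 6.541×10^7 Pa = 0.06541 GPa
Remaining pressure to be supplied by gneiss: 8.360×10^8 − 6.541×10^7 = 7.706×10^8 Pa
Additional depth in gneiss = 7.706×10^8 Pa / (2670 kg/m³ × 9.81 m/s²) = 29420 m
Total depth = 2390 m + 29420 m = 31810 m
= 31.810 km

31.8 km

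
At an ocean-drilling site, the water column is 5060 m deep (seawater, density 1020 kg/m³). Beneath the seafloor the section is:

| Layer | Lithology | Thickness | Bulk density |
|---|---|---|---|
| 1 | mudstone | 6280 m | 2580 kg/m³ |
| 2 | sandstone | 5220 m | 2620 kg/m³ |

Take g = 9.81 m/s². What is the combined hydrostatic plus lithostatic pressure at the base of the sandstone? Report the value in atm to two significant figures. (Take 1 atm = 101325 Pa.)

3400 atm

seawater: 1020 kg/m³ × 9.81 m/s² × 5060 m = 5.063×10^7 Pa = 499.7 atm
mudstone: 2580 kg/m³ × 9.81 m/s² × 6280 m = 1.589×10^8 Pa = 1569 atm
sandstone: 2620 kg/m³ × 9.81 m/s² × 5220 m = 1.342×10^8 Pa = 1324 atm
Total = 499.7 + 1569 + 1324 = 3392.5 atm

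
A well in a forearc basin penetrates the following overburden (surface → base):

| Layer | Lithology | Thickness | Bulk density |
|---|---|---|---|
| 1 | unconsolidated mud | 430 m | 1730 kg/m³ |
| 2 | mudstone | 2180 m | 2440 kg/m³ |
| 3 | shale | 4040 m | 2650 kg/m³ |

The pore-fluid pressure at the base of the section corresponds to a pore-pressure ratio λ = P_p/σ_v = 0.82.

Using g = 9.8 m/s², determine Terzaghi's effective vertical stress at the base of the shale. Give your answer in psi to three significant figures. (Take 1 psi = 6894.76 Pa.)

4290 psi

Overburden (lithostatic) stress σ_v:
unconsolidated mud: 1730 kg/m³ × 9.8 m/s² × 430 m = 7.290×10^6 Pa = 7.290 MPa
mudstone: 2440 kg/m³ × 9.8 m/s² × 2180 m = 5.213×10^7 Pa = 52.13 MPa
shale: 2650 kg/m³ × 9.8 m/s² × 4040 m = 1.049×10^8 Pa = 104.9 MPa
Total = 7.290 + 52.13 + 104.9 = 164.34 MPa
Pore pressure P_p = λ·σ_v = 0.82 × 164.3 MPa = 134.8 MPa
Effective stress σ' = σ_v − P_p = 164.3 − 134.8 = 29.581 MPa = 4290.3 psi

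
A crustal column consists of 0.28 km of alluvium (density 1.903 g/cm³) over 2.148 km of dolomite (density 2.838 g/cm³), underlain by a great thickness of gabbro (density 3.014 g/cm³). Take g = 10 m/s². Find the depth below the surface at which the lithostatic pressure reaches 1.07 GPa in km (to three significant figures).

Pressure at base of upper layers: 1903×10×280 + 2838×10×2148 = 6.629×10^7 Pa = 0.06629 GPa
Remaining pressure to be supplied by gabbro: 1.070×10^9 − 6.629×10^7 = 1.004×10^9 Pa
Additional depth in gabbro = 1.004×10^9 Pa / (3014 kg/m³ × 10 m/s²) = 33302 m
Total depth = 2428 m + 33302 m = 35730 m
= 35.730 km

35.7 km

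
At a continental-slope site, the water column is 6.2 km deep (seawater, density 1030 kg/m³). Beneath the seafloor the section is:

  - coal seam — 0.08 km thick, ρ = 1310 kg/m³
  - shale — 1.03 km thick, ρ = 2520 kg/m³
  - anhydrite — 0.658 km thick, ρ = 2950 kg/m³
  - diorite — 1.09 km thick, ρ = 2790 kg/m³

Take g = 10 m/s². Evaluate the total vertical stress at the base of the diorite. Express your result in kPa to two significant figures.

140000 kPa

seawater: 1030 kg/m³ × 10 m/s² × 6200 m = 6.386×10^7 Pa = 63860 kPa
coal seam: 1310 kg/m³ × 10 m/s² × 80 m = 1.048×10^6 Pa = 1048 kPa
shale: 2520 kg/m³ × 10 m/s² × 1030 m = 2.596×10^7 Pa = 25956 kPa
anhydrite: 2950 kg/m³ × 10 m/s² × 658 m = 1.941×10^7 Pa = 19411 kPa
diorite: 2790 kg/m³ × 10 m/s² × 1090 m = 3.041×10^7 Pa = 30411 kPa
Total = 63860 + 1048 + 25956 + 19411 + 30411 = 1.4069×10^5 kPa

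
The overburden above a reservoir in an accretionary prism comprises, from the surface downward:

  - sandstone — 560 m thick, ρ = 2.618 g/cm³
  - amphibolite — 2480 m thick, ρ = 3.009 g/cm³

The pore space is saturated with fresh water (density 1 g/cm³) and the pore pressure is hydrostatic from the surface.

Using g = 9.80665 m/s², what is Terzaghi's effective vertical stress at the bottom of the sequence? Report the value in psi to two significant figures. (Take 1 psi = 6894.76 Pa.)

8400 psi

Overburden (lithostatic) stress σ_v:
sandstone: 2618 kg/m³ × 9.80665 m/s² × 560 m = 1.438×10^7 Pa = 14.38 MPa
amphibolite: 3009 kg/m³ × 9.80665 m/s² × 2480 m = 7.318×10^7 Pa = 73.18 MPa
Total = 14.38 + 73.18 = 87.558 MPa
Pore pressure P_p = 1000 kg/m³ × 9.80665 m/s² × 3040 m = 2.981×10^7 Pa = 29.81 MPa
Effective stress σ' = σ_v − P_p = 87.56 − 29.81 = 57.745 MPa = 8375.3 psi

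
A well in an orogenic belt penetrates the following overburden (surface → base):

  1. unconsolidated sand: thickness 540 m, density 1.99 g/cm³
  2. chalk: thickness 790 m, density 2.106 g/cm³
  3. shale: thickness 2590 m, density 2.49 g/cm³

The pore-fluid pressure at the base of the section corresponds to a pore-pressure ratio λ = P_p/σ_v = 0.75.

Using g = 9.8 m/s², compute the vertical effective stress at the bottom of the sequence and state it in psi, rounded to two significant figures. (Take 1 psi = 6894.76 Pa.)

Overburden (lithostatic) stress σ_v:
unconsolidated sand: 1990 kg/m³ × 9.8 m/s² × 540 m = 1.053×10^7 Pa = 10.53 MPa
chalk: 2106 kg/m³ × 9.8 m/s² × 790 m = 1.630×10^7 Pa = 16.30 MPa
shale: 2490 kg/m³ × 9.8 m/s² × 2590 m = 6.320×10^7 Pa = 63.20 MPa
Total = 10.53 + 16.30 + 63.20 = 90.037 MPa
Pore pressure P_p = λ·σ_v = 0.75 × 90.04 MPa = 67.53 MPa
Effective stress σ' = σ_v − P_p = 90.04 − 67.53 = 22.509 MPa = 3264.7 psi

3300 psi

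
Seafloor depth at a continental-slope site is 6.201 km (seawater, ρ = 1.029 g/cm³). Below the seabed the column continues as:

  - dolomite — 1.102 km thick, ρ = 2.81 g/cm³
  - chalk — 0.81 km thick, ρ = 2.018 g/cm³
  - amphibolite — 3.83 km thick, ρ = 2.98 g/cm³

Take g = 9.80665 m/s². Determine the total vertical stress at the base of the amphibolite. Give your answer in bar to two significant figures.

seawater: 1029 kg/m³ × 9.80665 m/s² × 6201 m = 6.257×10^7 Pa = 625.7 bar
dolomite: 2810 kg/m³ × 9.80665 m/s² × 1102 m = 3.037×10^7 Pa = 303.7 bar
chalk: 2018 kg/m³ × 9.80665 m/s² × 810 m = 1.603×10^7 Pa = 160.3 bar
amphibolite: 2980 kg/m³ × 9.80665 m/s² × 3830 m = 1.119×10^8 Pa = 1119 bar
Total = 625.7 + 303.7 + 160.3 + 1119 = 2209.0 bar

2200 bar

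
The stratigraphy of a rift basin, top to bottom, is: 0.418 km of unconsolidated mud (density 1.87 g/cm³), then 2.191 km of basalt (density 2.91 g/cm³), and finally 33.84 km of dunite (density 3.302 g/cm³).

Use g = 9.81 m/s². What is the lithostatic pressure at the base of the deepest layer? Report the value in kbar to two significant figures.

12 kbar

unconsolidated mud: 1870 kg/m³ × 9.81 m/s² × 418 m = 7.668×10^6 Pa = 0.07668 kbar
basalt: 2910 kg/m³ × 9.81 m/s² × 2191 m = 6.255×10^7 Pa = 0.6255 kbar
dunite: 3302 kg/m³ × 9.81 m/s² × 33840 m = 1.096×10^9 Pa = 10.96 kbar
Total = 0.07668 + 0.6255 + 10.96 = 11.664 kbar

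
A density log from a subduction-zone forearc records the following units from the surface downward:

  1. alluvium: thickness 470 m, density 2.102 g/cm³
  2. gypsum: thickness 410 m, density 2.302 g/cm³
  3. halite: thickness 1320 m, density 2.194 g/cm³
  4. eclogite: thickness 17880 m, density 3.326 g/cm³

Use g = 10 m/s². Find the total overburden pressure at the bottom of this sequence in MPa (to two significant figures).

alluvium: 2102 kg/m³ × 10 m/s² × 470 m = 9.879×10^6 Pa = 9.879 MPa
gypsum: 2302 kg/m³ × 10 m/s² × 410 m = 9.438×10^6 Pa = 9.438 MPa
halite: 2194 kg/m³ × 10 m/s² × 1320 m = 2.896×10^7 Pa = 28.96 MPa
eclogite: 3326 kg/m³ × 10 m/s² × 17880 m = 5.947×10^8 Pa = 594.7 MPa
Total = 9.879 + 9.438 + 28.96 + 594.7 = 642.97 MPa

640 MPa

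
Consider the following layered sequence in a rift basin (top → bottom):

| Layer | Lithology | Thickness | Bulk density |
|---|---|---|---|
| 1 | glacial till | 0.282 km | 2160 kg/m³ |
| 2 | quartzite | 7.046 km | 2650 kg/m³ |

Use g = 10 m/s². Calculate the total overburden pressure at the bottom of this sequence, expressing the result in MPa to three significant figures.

glacial till: 2160 kg/m³ × 10 m/s² × 282 m = 6.091×10^6 Pa = 6.091 MPa
quartzite: 2650 kg/m³ × 10 m/s² × 7046 m = 1.867×10^8 Pa = 186.7 MPa
Total = 6.091 + 186.7 = 192.81 MPa

193 MPa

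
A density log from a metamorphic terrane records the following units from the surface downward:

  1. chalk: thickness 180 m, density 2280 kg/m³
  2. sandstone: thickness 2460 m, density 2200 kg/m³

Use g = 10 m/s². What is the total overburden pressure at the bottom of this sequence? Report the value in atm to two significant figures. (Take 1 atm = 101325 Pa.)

570 atm

chalk: 2280 kg/m³ × 10 m/s² × 180 m = 4.104×10^6 Pa = 40.50 atm
sandstone: 2200 kg/m³ × 10 m/s² × 2460 m = 5.412×10^7 Pa = 534.1 atm
Total = 40.50 + 534.1 = 574.63 atm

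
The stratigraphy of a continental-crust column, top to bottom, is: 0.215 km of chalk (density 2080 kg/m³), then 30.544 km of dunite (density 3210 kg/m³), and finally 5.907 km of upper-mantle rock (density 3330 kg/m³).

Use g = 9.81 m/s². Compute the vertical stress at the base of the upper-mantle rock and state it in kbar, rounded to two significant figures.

12 kbar

chalk: 2080 kg/m³ × 9.81 m/s² × 215 m = 4.387×10^6 Pa = 0.04387 kbar
dunite: 3210 kg/m³ × 9.81 m/s² × 30544 m = 9.618×10^8 Pa = 9.618 kbar
upper-mantle rock: 3330 kg/m³ × 9.81 m/s² × 5907 m = 1.930×10^8 Pa = 1.930 kbar
Total = 0.04387 + 9.618 + 1.930 = 11.592 kbar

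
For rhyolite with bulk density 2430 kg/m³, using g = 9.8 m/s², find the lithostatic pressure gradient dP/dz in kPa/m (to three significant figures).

dP/dz = ρg = 2430 kg/m³ × 9.8 m/s² = 23814 Pa/m
= 23814 Pa/m × (1 kPa/m / 1000.0 Pa/m) = 23.814 kPa/m

23.8 kPa/m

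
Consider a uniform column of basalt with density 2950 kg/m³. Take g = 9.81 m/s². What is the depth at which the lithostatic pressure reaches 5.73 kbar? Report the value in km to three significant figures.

19.8 km

h = P/(ρg) = 5.73 kbar / (2950 kg/m³ × 9.81 m/s²) = 5.730×10^8 Pa / 28940 Pa/m = 19800 m
= 19.800 km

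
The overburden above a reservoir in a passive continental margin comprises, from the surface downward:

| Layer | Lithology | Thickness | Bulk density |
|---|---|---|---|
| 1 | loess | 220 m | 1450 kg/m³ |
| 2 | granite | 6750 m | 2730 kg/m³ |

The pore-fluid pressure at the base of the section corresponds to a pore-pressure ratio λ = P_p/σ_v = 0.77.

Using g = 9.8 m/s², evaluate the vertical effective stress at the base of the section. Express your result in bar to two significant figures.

Overburden (lithostatic) stress σ_v:
loess: 1450 kg/m³ × 9.8 m/s² × 220 m = 3.126×10^6 Pa = 3.126 MPa
granite: 2730 kg/m³ × 9.8 m/s² × 6750 m = 1.806×10^8 Pa = 180.6 MPa
Total = 3.126 + 180.6 = 183.72 MPa
Pore pressure P_p = λ·σ_v = 0.77 × 183.7 MPa = 141.5 MPa
Effective stress σ' = σ_v − P_p = 183.7 − 141.5 = 42.255 MPa = 422.55 bar

420 bar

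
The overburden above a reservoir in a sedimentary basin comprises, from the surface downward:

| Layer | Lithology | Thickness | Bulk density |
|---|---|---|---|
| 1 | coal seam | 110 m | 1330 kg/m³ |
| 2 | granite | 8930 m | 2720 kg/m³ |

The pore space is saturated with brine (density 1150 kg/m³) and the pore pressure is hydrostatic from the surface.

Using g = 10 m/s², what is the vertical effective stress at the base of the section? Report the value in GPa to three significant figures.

0.140 GPa

Overburden (lithostatic) stress σ_v:
coal seam: 1330 kg/m³ × 10 m/s² × 110 m = 1.463×10^6 Pa = 1.463 MPa
granite: 2720 kg/m³ × 10 m/s² × 8930 m = 2.429×10^8 Pa = 242.9 MPa
Total = 1.463 + 242.9 = 244.36 MPa
Pore pressure P_p = 1150 kg/m³ × 10 m/s² × 9040 m = 1.040×10^8 Pa = 104.0 MPa
Effective stress σ' = σ_v − P_p = 244.4 − 104.0 = 140.40 MPa = 0.14040 GPa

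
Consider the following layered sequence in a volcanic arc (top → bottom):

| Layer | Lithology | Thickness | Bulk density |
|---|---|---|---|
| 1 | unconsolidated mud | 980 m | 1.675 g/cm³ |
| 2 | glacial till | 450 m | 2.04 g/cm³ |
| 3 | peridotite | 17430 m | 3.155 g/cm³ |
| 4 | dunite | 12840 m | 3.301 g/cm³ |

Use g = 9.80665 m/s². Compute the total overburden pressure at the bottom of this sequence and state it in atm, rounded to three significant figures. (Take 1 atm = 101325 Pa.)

unconsolidated mud: 1675 kg/m³ × 9.80665 m/s² × 980 m = 1.610×10^7 Pa = 158.9 atm
glacial till: 2040 kg/m³ × 9.80665 m/s² × 450 m = 9.003×10^6 Pa = 88.85 atm
peridotite: 3155 kg/m³ × 9.80665 m/s² × 17430 m = 5.393×10^8 Pa = 5322 atm
dunite: 3301 kg/m³ × 9.80665 m/s² × 12840 m = 4.157×10^8 Pa = 4102 atm
Total = 158.9 + 88.85 + 5322 + 4102 = 9672.2 atm

9670 atm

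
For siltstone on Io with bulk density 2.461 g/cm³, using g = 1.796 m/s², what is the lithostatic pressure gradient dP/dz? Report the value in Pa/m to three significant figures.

4420 Pa/m

dP/dz = ρg = 2461 kg/m³ × 1.796 m/s² = 4420.0 Pa/m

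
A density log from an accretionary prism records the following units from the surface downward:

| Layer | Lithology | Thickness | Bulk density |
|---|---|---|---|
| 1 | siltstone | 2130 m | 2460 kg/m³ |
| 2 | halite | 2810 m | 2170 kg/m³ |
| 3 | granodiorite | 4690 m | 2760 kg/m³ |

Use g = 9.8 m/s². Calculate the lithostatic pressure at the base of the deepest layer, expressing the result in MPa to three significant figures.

siltstone: 2460 kg/m³ × 9.8 m/s² × 2130 m = 5.135×10^7 Pa = 51.35 MPa
halite: 2170 kg/m³ × 9.8 m/s² × 2810 m = 5.976×10^7 Pa = 59.76 MPa
granodiorite: 2760 kg/m³ × 9.8 m/s² × 4690 m = 1.269×10^8 Pa = 126.9 MPa
Total = 51.35 + 59.76 + 126.9 = 237.96 MPa

238 MPa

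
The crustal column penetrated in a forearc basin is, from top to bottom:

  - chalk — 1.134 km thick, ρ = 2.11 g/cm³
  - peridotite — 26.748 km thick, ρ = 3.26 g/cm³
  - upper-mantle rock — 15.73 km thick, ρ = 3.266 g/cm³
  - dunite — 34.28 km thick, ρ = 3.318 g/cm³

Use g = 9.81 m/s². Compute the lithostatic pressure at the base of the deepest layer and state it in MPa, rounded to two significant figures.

chalk: 2110 kg/m³ × 9.81 m/s² × 1134 m = 2.347×10^7 Pa = 23.47 MPa
peridotite: 3260 kg/m³ × 9.81 m/s² × 26748 m = 8.554×10^8 Pa = 855.4 MPa
upper-mantle rock: 3266 kg/m³ × 9.81 m/s² × 15730 m = 5.040×10^8 Pa = 504.0 MPa
dunite: 3318 kg/m³ × 9.81 m/s² × 34280 m = 1.116×10^9 Pa = 1116 MPa
Total = 23.47 + 855.4 + 504.0 + 1116 = 2498.7 MPa

2500 MPa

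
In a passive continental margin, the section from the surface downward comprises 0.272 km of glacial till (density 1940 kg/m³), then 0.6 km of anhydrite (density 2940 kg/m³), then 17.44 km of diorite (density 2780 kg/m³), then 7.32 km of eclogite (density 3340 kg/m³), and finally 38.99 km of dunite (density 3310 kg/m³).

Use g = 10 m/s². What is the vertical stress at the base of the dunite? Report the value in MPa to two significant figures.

glacial till: 1940 kg/m³ × 10 m/s² × 272 m = 5.277×10^6 Pa = 5.277 MPa
anhydrite: 2940 kg/m³ × 10 m/s² × 600 m = 1.764×10^7 Pa = 17.64 MPa
diorite: 2780 kg/m³ × 10 m/s² × 17440 m = 4.848×10^8 Pa = 484.8 MPa
eclogite: 3340 kg/m³ × 10 m/s² × 7320 m = 2.445×10^8 Pa = 244.5 MPa
dunite: 3310 kg/m³ × 10 m/s² × 38990 m = 1.291×10^9 Pa = 1291 MPa
Total = 5.277 + 17.64 + 484.8 + 244.5 + 1291 = 2042.8 MPa

2000 MPa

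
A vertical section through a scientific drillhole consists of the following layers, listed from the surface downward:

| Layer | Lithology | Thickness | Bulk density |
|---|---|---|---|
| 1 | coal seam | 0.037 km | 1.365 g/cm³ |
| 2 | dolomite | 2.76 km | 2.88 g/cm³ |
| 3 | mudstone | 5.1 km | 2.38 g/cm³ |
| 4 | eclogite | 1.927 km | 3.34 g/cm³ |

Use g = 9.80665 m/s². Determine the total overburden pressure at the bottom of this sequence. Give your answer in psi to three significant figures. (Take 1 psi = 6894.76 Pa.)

coal seam: 1365 kg/m³ × 9.80665 m/s² × 37 m = 4.953×10^5 Pa = 71.83 psi
dolomite: 2880 kg/m³ × 9.80665 m/s² × 2760 m = 7.795×10^7 Pa = 11306 psi
mudstone: 2380 kg/m³ × 9.80665 m/s² × 5100 m = 1.190×10^8 Pa = 17264 psi
eclogite: 3340 kg/m³ × 9.80665 m/s² × 1927 m = 6.312×10^7 Pa = 9154 psi
Total = 71.83 + 11306 + 17264 + 9154 = 37796 psi

37800 psi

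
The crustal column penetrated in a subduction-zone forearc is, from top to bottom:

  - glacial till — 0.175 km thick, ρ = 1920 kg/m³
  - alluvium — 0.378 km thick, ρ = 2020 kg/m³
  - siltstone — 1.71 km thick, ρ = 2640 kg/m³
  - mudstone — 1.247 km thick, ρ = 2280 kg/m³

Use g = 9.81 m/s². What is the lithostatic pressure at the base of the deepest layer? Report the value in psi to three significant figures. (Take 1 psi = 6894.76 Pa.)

glacial till: 1920 kg/m³ × 9.81 m/s² × 175 m = 3.296×10^6 Pa = 478.1 psi
alluvium: 2020 kg/m³ × 9.81 m/s² × 378 m = 7.491×10^6 Pa = 1086 psi
siltstone: 2640 kg/m³ × 9.81 m/s² × 1710 m = 4.429×10^7 Pa = 6423 psi
mudstone: 2280 kg/m³ × 9.81 m/s² × 1247 m = 2.789×10^7 Pa = 4045 psi
Total = 478.1 + 1086 + 6423 + 4045 = 12033 psi

12000 psi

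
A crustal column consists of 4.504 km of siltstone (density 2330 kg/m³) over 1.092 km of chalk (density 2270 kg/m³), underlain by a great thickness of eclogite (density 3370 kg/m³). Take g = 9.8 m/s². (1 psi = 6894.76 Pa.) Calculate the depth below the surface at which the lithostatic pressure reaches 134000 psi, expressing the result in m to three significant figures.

Pressure at base of upper layers: 2330×9.8×4504 + 2270×9.8×1092 = 1.271×10^8 Pa = 18440 psi
Remaining pressure to be supplied by eclogite: 9.239×10^8 − 1.271×10^8 = 7.968×10^8 Pa
Additional depth in eclogite = 7.968×10^8 Pa / (3370 kg/m³ × 9.8 m/s²) = 24125 m
Total depth = 5596 m + 24125 m = 29721 m

29700 m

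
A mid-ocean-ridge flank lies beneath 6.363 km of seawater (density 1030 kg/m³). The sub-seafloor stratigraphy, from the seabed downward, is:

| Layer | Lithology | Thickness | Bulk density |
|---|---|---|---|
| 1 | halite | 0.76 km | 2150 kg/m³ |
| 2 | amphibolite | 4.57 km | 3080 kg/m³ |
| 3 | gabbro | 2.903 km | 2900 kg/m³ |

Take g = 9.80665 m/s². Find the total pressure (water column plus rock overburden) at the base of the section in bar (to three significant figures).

3010 bar

seawater: 1030 kg/m³ × 9.80665 m/s² × 6363 m = 6.427×10^7 Pa = 642.7 bar
halite: 2150 kg/m³ × 9.80665 m/s² × 760 m = 1.602×10^7 Pa = 160.2 bar
amphibolite: 3080 kg/m³ × 9.80665 m/s² × 4570 m = 1.380×10^8 Pa = 1380 bar
gabbro: 2900 kg/m³ × 9.80665 m/s² × 2903 m = 8.256×10^7 Pa = 825.6 bar
Total = 642.7 + 160.2 + 1380 + 825.6 = 3008.9 bar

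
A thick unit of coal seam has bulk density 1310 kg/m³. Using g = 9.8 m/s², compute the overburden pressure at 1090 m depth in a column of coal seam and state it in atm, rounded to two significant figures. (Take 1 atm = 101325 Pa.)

140 atm

coal seam: 1310 kg/m³ × 9.8 m/s² × 1090 m = 1.399×10^7 Pa = 138.1 atm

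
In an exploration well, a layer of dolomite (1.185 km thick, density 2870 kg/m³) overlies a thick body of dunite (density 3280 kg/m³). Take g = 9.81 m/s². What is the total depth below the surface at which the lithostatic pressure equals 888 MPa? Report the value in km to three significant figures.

27.7 km

Pressure at base of upper layers: 2870×9.81×1185 = 3.336×10^7 Pa = 33.36 MPa
Remaining pressure to be supplied by dunite: 8.880×10^8 − 3.336×10^7 = 8.546×10^8 Pa
Additional depth in dunite = 8.546×10^8 Pa / (3280 kg/m³ × 9.81 m/s²) = 26561 m
Total depth = 1185 m + 26561 m = 27746 m
= 27.746 km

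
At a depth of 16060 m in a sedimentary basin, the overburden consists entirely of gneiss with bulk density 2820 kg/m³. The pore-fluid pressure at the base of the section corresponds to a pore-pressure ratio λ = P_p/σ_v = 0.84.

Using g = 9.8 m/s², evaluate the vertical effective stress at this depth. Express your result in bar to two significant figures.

Overburden (lithostatic) stress σ_v:
gneiss: 2820 kg/m³ × 9.8 m/s² × 16060 m = 4.438×10^8 Pa = 443.8 MPa
Pore pressure P_p = λ·σ_v = 0.84 × 443.8 MPa = 372.8 MPa
Effective stress σ' = σ_v − P_p = 443.8 − 372.8 = 71.013 MPa = 710.13 bar

710 bar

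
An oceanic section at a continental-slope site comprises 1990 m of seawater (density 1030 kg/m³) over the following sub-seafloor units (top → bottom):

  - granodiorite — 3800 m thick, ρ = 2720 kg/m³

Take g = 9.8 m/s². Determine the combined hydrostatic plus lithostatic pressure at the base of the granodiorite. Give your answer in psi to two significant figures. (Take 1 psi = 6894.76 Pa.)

18000 psi

seawater: 1030 kg/m³ × 9.8 m/s² × 1990 m = 2.009×10^7 Pa = 2913 psi
granodiorite: 2720 kg/m³ × 9.8 m/s² × 3800 m = 1.013×10^8 Pa = 14691 psi
Total = 2913 + 14691 = 17605 psi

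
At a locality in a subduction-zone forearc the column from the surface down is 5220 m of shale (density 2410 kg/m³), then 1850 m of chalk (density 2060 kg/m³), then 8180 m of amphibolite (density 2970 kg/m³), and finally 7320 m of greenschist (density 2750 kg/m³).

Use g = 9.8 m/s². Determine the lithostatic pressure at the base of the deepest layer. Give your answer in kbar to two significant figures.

6.0 kbar

shale: 2410 kg/m³ × 9.8 m/s² × 5220 m = 1.233×10^8 Pa = 1.233 kbar
chalk: 2060 kg/m³ × 9.8 m/s² × 1850 m = 3.735×10^7 Pa = 0.3735 kbar
amphibolite: 2970 kg/m³ × 9.8 m/s² × 8180 m = 2.381×10^8 Pa = 2.381 kbar
greenschist: 2750 kg/m³ × 9.8 m/s² × 7320 m = 1.973×10^8 Pa = 1.973 kbar
Total = 1.233 + 0.3735 + 2.381 + 1.973 = 5.9599 kbar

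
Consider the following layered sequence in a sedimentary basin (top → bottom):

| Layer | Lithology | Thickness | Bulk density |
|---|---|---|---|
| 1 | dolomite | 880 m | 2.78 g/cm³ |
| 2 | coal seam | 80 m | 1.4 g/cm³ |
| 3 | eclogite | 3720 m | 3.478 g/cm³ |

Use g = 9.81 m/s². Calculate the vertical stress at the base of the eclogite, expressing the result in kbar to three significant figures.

dolomite: 2780 kg/m³ × 9.81 m/s² × 880 m = 2.400×10^7 Pa = 0.2400 kbar
coal seam: 1400 kg/m³ × 9.81 m/s² × 80 m = 1.099×10^6 Pa = 0.01099 kbar
eclogite: 3478 kg/m³ × 9.81 m/s² × 3720 m = 1.269×10^8 Pa = 1.269 kbar
Total = 0.2400 + 0.01099 + 1.269 = 1.5202 kbar

1.52 kbar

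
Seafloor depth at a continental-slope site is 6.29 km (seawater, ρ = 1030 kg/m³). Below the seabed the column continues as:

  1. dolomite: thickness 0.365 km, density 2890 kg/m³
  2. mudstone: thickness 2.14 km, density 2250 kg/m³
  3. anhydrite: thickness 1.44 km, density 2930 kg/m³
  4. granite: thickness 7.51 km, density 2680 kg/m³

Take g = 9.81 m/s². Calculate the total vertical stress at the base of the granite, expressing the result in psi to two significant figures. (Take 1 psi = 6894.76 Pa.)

52000 psi

seawater: 1030 kg/m³ × 9.81 m/s² × 6290 m = 6.356×10^7 Pa = 9218 psi
dolomite: 2890 kg/m³ × 9.81 m/s² × 365 m = 1.035×10^7 Pa = 1501 psi
mudstone: 2250 kg/m³ × 9.81 m/s² × 2140 m = 4.724×10^7 Pa = 6851 psi
anhydrite: 2930 kg/m³ × 9.81 m/s² × 1440 m = 4.139×10^7 Pa = 6003 psi
granite: 2680 kg/m³ × 9.81 m/s² × 7510 m = 1.974×10^8 Pa = 28637 psi
Total = 9218 + 1501 + 6851 + 6003 + 28637 = 52210 psi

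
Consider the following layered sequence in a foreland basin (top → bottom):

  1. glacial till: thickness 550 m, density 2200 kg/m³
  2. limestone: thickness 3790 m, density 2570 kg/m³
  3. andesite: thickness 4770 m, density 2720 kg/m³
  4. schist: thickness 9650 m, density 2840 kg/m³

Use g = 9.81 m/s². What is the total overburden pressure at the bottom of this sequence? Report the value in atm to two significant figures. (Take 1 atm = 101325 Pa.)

5000 atm

glacial till: 2200 kg/m³ × 9.81 m/s² × 550 m = 1.187×10^7 Pa = 117.1 atm
limestone: 2570 kg/m³ × 9.81 m/s² × 3790 m = 9.555×10^7 Pa = 943.0 atm
andesite: 2720 kg/m³ × 9.81 m/s² × 4770 m = 1.273×10^8 Pa = 1256 atm
schist: 2840 kg/m³ × 9.81 m/s² × 9650 m = 2.689×10^8 Pa = 2653 atm
Total = 117.1 + 943.0 + 1256 + 2653 = 4969.7 atm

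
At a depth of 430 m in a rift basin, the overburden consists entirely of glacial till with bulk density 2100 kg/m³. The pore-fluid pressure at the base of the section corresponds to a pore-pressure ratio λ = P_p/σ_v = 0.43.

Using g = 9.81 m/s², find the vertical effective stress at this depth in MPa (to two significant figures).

5.0 MPa

Overburden (lithostatic) stress σ_v:
glacial till: 2100 kg/m³ × 9.81 m/s² × 430 m = 8.858×10^6 Pa = 8.858 MPa
Pore pressure P_p = λ·σ_v = 0.43 × 8.858 MPa = 3.809 MPa
Effective stress σ' = σ_v − P_p = 8.858 − 3.809 = 5.0493 MPa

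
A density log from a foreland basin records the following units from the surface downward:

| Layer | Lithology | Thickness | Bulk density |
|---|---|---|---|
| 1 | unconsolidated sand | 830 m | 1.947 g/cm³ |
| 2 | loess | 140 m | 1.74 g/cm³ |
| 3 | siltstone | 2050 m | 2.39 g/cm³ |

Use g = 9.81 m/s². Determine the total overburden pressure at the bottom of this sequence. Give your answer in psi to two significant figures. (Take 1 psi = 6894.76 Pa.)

9600 psi

unconsolidated sand: 1947 kg/m³ × 9.81 m/s² × 830 m = 1.585×10^7 Pa = 2299 psi
loess: 1740 kg/m³ × 9.81 m/s² × 140 m = 2.390×10^6 Pa = 346.6 psi
siltstone: 2390 kg/m³ × 9.81 m/s² × 2050 m = 4.806×10^7 Pa = 6971 psi
Total = 2299 + 346.6 + 6971 = 9617.0 psi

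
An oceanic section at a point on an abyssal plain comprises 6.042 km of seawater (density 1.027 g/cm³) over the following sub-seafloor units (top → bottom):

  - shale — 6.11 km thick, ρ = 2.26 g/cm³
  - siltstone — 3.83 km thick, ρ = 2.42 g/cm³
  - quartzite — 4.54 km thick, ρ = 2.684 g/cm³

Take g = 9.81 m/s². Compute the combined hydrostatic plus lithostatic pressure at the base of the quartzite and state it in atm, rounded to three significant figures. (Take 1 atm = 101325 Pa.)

4010 atm

seawater: 1027 kg/m³ × 9.81 m/s² × 6042 m = 6.087×10^7 Pa = 600.8 atm
shale: 2260 kg/m³ × 9.81 m/s² × 6110 m = 1.355×10^8 Pa = 1337 atm
siltstone: 2420 kg/m³ × 9.81 m/s² × 3830 m = 9.092×10^7 Pa = 897.4 atm
quartzite: 2684 kg/m³ × 9.81 m/s² × 4540 m = 1.195×10^8 Pa = 1180 atm
Total = 600.8 + 1337 + 897.4 + 1180 = 4014.8 atm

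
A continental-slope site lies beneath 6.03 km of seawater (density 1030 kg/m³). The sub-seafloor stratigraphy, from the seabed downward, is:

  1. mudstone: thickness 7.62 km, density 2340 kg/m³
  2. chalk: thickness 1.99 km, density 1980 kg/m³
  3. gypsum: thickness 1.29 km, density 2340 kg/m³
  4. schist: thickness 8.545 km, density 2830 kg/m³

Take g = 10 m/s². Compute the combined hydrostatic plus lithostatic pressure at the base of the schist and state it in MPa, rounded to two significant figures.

550 MPa

seawater: 1030 kg/m³ × 10 m/s² × 6030 m = 6.211×10^7 Pa = 62.11 MPa
mudstone: 2340 kg/m³ × 10 m/s² × 7620 m = 1.783×10^8 Pa = 178.3 MPa
chalk: 1980 kg/m³ × 10 m/s² × 1990 m = 3.940×10^7 Pa = 39.40 MPa
gypsum: 2340 kg/m³ × 10 m/s² × 1290 m = 3.019×10^7 Pa = 30.19 MPa
schist: 2830 kg/m³ × 10 m/s² × 8545 m = 2.418×10^8 Pa = 241.8 MPa
Total = 62.11 + 178.3 + 39.40 + 30.19 + 241.8 = 551.83 MPa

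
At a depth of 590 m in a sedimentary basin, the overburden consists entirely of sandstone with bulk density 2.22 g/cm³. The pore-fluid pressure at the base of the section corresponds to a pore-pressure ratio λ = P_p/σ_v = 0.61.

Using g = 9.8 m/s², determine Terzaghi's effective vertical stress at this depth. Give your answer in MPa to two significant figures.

Overburden (lithostatic) stress σ_v:
sandstone: 2220 kg/m³ × 9.8 m/s² × 590 m = 1.284×10^7 Pa = 12.84 MPa
Pore pressure P_p = λ·σ_v = 0.61 × 12.84 MPa = 7.830 MPa
Effective stress σ' = σ_v − P_p = 12.84 − 7.830 = 5.0061 MPa

5.0 MPa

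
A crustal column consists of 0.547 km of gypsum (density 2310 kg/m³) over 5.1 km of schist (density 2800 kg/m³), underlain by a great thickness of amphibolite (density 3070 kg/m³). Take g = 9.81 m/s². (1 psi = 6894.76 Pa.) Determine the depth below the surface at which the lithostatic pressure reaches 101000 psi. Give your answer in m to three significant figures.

23700 m

Pressure at base of upper layers: 2310×9.81×547 + 2800×9.81×5100 = 1.525×10^8 Pa = 22116 psi
Remaining pressure to be supplied by amphibolite: 6.964×10^8 − 1.525×10^8 = 5.439×10^8 Pa
Additional depth in amphibolite = 5.439×10^8 Pa / (3070 kg/m³ × 9.81 m/s²) = 18059 m
Total depth = 5647 m + 18059 m = 23706 m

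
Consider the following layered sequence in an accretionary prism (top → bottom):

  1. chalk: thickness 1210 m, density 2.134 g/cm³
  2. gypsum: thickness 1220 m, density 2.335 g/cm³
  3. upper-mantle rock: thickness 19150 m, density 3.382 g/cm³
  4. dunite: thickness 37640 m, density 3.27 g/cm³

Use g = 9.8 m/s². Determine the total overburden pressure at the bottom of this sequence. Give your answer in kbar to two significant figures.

chalk: 2134 kg/m³ × 9.8 m/s² × 1210 m = 2.530×10^7 Pa = 0.2530 kbar
gypsum: 2335 kg/m³ × 9.8 m/s² × 1220 m = 2.792×10^7 Pa = 0.2792 kbar
upper-mantle rock: 3382 kg/m³ × 9.8 m/s² × 19150 m = 6.347×10^8 Pa = 6.347 kbar
dunite: 3270 kg/m³ × 9.8 m/s² × 37640 m = 1.206×10^9 Pa = 12.06 kbar
Total = 0.2530 + 0.2792 + 6.347 + 12.06 = 18.941 kbar

19 kbar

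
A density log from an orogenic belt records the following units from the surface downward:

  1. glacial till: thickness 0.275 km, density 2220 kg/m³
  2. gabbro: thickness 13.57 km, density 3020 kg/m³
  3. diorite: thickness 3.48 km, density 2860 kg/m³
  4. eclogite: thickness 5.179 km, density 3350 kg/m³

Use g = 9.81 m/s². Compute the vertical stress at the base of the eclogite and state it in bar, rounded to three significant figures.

6760 bar

glacial till: 2220 kg/m³ × 9.81 m/s² × 275 m = 5.989×10^6 Pa = 59.89 bar
gabbro: 3020 kg/m³ × 9.81 m/s² × 13570 m = 4.020×10^8 Pa = 4020 bar
diorite: 2860 kg/m³ × 9.81 m/s² × 3480 m = 9.764×10^7 Pa = 976.4 bar
eclogite: 3350 kg/m³ × 9.81 m/s² × 5179 m = 1.702×10^8 Pa = 1702 bar
Total = 59.89 + 4020 + 976.4 + 1702 = 6758.5 bar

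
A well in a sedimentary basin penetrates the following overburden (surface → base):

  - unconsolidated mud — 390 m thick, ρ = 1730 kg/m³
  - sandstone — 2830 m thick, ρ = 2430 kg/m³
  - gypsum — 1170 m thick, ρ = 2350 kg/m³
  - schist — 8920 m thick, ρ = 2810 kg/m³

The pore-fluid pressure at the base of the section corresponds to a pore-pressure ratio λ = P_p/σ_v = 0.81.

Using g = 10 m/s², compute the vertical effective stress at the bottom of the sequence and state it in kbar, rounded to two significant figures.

0.67 kbar

Overburden (lithostatic) stress σ_v:
unconsolidated mud: 1730 kg/m³ × 10 m/s² × 390 m = 6.747×10^6 Pa = 6.747 MPa
sandstone: 2430 kg/m³ × 10 m/s² × 2830 m = 6.877×10^7 Pa = 68.77 MPa
gypsum: 2350 kg/m³ × 10 m/s² × 1170 m = 2.749×10^7 Pa = 27.50 MPa
schist: 2810 kg/m³ × 10 m/s² × 8920 m = 2.507×10^8 Pa = 250.7 MPa
Total = 6.747 + 68.77 + 27.50 + 250.7 = 353.66 MPa
Pore pressure P_p = λ·σ_v = 0.81 × 353.7 MPa = 286.5 MPa
Effective stress σ' = σ_v − P_p = 353.7 − 286.5 = 67.196 MPa = 0.67196 kbar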